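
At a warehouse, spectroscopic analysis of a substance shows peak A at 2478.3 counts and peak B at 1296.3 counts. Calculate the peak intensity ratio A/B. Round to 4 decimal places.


Spectral peak ratio:
Peak A = 2478.3 counts
Peak B = 1296.3 counts
Ratio = 2478.3 / 1296.3 = 1.9118

1.9118


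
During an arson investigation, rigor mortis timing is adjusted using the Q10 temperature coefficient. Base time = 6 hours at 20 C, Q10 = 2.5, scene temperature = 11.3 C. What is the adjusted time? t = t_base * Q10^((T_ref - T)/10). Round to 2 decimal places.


Rigor mortis time adjustment:
Exponent = (T_ref - T_actual) / 10 = (20 - 11.3) / 10 = 0.87
Q10 factor = 2.5^0.87 = 2.21926
t_adjusted = 6 * 2.21926 = 13.32 hours

13.32


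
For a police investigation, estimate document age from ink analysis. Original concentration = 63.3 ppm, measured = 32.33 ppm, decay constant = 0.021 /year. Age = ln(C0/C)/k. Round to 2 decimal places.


Document age estimation:
C0/C = 63.3 / 32.33 = 1.957934
ln(C0/C) = 0.67189
t = 0.67189 / 0.021 = 31.99 years

31.99


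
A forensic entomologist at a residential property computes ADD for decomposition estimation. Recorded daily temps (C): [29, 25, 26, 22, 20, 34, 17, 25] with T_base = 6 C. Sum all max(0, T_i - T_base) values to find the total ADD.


Computing ADD day by day:
Day 1: max(0, 29 - 6) = 23
Day 2: max(0, 25 - 6) = 19
Day 3: max(0, 26 - 6) = 20
Day 4: max(0, 22 - 6) = 16
Day 5: max(0, 20 - 6) = 14
Day 6: max(0, 34 - 6) = 28
Day 7: max(0, 17 - 6) = 11
Day 8: max(0, 25 - 6) = 19
Total ADD = 150

150


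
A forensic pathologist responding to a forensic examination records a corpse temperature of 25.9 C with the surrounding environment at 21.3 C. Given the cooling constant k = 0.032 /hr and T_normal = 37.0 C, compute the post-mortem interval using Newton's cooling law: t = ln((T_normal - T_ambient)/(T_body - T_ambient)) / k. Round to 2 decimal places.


Using Newton's law of cooling:
t = ln((T_normal - T_ambient) / (T_body - T_ambient)) / k
T_normal - T_ambient = 15.7
T_body - T_ambient = 4.6
Ratio = 3.413043
ln(ratio) = 1.227604
t = 1.227604 / 0.032 = 38.36 hours

38.36


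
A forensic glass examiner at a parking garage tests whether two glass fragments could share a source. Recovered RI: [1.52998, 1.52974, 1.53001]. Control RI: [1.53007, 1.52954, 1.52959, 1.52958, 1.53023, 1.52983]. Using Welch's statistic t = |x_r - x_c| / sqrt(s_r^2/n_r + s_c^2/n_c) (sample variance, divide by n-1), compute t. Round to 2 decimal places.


Welch's t-criterion for glass RI comparison:
Recovered mean = sum / n_r = 4.58973 / 3 = 1.52991
Control mean = sum / n_c = 9.17884 / 6 = 1.5298067
Recovered sample variance s_r^2 = 2.19e-08
Control sample variance s_c^2 = 8.37067e-08
Welch SE (unpooled) = sqrt(s_r^2/n_r + s_c^2/n_c) = sqrt(7.3e-09 + 1.39511e-08) = sqrt(2.12511e-08) = 0.000145778
|mean_r - mean_c| = 0.000103333
t = 0.000103333 / 0.000145778 = 0.71

0.71


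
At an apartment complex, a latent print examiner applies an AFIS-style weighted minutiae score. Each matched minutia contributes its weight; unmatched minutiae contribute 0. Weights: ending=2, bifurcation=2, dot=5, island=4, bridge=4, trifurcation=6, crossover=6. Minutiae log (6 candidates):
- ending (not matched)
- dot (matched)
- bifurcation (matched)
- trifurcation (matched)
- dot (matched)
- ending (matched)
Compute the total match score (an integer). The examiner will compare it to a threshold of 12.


Weighted minutiae match score:
  ending: not matched, +0
  dot: matched, +5 (running total 5)
  bifurcation: matched, +2 (running total 7)
  trifurcation: matched, +6 (running total 13)
  dot: matched, +5 (running total 18)
  ending: matched, +2 (running total 20)
Total score = 20
Threshold = 12; verdict = identification

20


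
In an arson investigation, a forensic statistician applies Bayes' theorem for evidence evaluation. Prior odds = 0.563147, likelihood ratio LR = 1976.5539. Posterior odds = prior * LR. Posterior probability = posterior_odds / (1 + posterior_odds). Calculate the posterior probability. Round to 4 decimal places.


Bayesian evidence evaluation:
Posterior odds = prior_odds * LR = 0.563147 * 1976.5539 = 1113.09
Posterior probability = posterior_odds / (1 + posterior_odds)
= 1113.09 / (1 + 1113.09)
= 1113.09 / 1114.09
= 0.9991

0.9991


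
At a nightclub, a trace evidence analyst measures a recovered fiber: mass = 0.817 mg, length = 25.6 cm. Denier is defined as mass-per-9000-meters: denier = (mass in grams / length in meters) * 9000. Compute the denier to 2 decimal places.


Denier calculation:
Mass in grams = 0.817 mg / 1000 = 0.000817 g
Length in meters = 25.6 cm / 100 = 0.256 m
Linear density = mass / length = 0.000817 / 0.256 = 0.00319141 g/m
Denier = (g/m) * 9000 = 0.00319141 * 9000 = 28.72

28.72


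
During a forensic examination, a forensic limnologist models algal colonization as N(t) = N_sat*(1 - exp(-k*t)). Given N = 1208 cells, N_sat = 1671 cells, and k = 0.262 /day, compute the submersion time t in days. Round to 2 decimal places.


PMSI from diatom colonization curve:
N / N_sat = 1208 / 1671 = 0.72292
1 - N/N_sat = 0.27708
ln(1 - N/N_sat) = -1.283449
t = -ln(1 - N/N_sat) / k = -(-1.283449) / 0.262 = 4.90 days

4.90


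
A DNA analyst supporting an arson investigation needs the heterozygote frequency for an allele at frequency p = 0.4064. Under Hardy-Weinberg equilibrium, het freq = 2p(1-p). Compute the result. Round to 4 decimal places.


Hardy-Weinberg heterozygote frequency:
q = 1 - p = 1 - 0.4064 = 0.5936
2pq = 2 * 0.4064 * 0.5936 = 0.4825

0.4825


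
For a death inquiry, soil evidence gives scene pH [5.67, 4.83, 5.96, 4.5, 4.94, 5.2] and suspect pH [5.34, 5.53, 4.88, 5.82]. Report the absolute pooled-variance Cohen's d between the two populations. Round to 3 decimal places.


Pooled-variance Cohen's d for soil pH comparison:
Scene mean = 31.1 / 6 = 5.183333
Suspect mean = 21.57 / 4 = 5.3925
Scene sample variance s_s^2 = 0.298267
Suspect sample variance s_c^2 = 0.155692
Pooled variance = ((n_s-1)*s_s^2 + (n_c-1)*s_c^2) / (n_s + n_c - 2) = 0.244801
Pooled SD = sqrt(0.244801) = 0.494774
Mean difference = -0.209167
|d| = |-0.209167| / 0.494774 = 0.423

0.423


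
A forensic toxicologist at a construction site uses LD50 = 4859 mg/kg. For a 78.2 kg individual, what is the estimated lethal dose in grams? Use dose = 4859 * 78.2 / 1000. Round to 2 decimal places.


Lethal dose calculation:
Lethal dose = LD50 * body_weight / 1000
= 4859 * 78.2 / 1000
= 379973.8 / 1000
= 379.97 g

379.97


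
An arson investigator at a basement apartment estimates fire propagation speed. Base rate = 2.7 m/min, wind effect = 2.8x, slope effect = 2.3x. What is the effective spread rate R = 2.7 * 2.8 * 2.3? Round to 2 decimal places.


Fire spread rate calculation:
R = R0 * wind_factor * slope_factor
= 2.7 * 2.8 * 2.3
= 7.56 * 2.3
= 17.39 m/min

17.39


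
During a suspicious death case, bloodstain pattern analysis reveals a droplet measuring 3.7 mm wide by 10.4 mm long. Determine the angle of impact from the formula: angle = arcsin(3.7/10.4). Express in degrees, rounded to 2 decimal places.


Blood spatter impact angle calculation:
width / length = 3.7 / 10.4 = 0.355769
angle = arcsin(0.355769)
angle = 20.84 degrees

20.84


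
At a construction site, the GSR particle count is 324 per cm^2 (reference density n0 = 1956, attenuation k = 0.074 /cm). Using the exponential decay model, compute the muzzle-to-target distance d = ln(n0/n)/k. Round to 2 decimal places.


GSR distance calculation:
n0/n = 1956 / 324 = 6.037037
ln(n0/n) = 1.797913
d = 1.797913 / 0.074 = 24.30 cm

24.30


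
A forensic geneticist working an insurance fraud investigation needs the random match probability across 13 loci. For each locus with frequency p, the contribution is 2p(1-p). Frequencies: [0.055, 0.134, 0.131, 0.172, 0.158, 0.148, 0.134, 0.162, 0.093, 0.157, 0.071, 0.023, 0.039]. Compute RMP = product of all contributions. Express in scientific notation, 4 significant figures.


Computing RMP for 13 loci:
Locus 1: 2 * 0.055 * 0.945 = 0.10395
Locus 2: 2 * 0.134 * 0.866 = 0.232088
Locus 3: 2 * 0.131 * 0.869 = 0.227678
Locus 4: 2 * 0.172 * 0.828 = 0.284832
Locus 5: 2 * 0.158 * 0.842 = 0.266072
Locus 6: 2 * 0.148 * 0.852 = 0.252192
Locus 7: 2 * 0.134 * 0.866 = 0.232088
Locus 8: 2 * 0.162 * 0.838 = 0.271512
Locus 9: 2 * 0.093 * 0.907 = 0.168702
Locus 10: 2 * 0.157 * 0.843 = 0.264702
Locus 11: 2 * 0.071 * 0.929 = 0.131918
Locus 12: 2 * 0.023 * 0.977 = 0.044942
Locus 13: 2 * 0.039 * 0.961 = 0.074958
RMP = 1.313e-10

1.313e-10


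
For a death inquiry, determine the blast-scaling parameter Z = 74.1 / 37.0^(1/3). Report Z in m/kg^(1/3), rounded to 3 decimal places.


Scaled distance calculation:
W^(1/3) = 37.0^(1/3) = 3.332222
Z = R / W^(1/3) = 74.1 / 3.332222
Z = 22.237 m/kg^(1/3)

22.237


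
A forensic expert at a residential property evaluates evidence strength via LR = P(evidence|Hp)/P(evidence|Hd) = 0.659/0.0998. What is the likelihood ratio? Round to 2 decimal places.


Likelihood ratio calculation:
LR = P(E|Hp) / P(E|Hd)
LR = 0.659 / 0.0998
LR = 6.60

6.60


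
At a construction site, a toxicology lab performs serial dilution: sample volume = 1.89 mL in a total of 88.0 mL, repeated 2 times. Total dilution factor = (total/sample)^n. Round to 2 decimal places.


Dilution factor calculation:
Single dilution = V_total / V_sample = 88.0 / 1.89 ≈ 46.560847
Number of dilutions = 2
Total DF = (88.0 / 1.89)^2 (full precision, rounded at the end) = 2167.91

2167.91


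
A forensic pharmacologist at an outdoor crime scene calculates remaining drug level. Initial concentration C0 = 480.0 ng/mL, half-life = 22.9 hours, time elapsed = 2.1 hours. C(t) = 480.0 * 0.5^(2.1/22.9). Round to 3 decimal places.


Drug concentration decay:
Number of half-lives = t / t_half = 2.1 / 22.9 = 0.091703
Decay factor = 0.5^0.091703 = 0.93841436
C(t) = 480.0 * 0.93841436 = 450.439 ng/mL

450.439


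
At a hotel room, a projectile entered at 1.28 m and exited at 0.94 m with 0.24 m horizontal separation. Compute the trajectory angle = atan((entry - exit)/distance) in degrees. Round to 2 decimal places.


Bullet trajectory angle:
Height difference = 1.28 - 0.94 = 0.34 m
angle = atan(0.34 / 0.24)
angle = atan(1.416667)
angle = 54.78 degrees

54.78


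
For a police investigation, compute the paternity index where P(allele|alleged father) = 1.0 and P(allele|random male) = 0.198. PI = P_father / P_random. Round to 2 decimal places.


Paternity Index calculation:
PI = P(allele|father) / P(allele|random)
PI = 1.0 / 0.198
PI = 5.05

5.05


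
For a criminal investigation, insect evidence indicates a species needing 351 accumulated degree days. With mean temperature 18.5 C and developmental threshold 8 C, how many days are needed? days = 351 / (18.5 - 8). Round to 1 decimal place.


Insect development time:
Effective temperature = avg_temp - T_base = 18.5 - 8 = 10.5 C
Days = ADD / effective_temp = 351 / 10.5 = 33.4 days

33.4


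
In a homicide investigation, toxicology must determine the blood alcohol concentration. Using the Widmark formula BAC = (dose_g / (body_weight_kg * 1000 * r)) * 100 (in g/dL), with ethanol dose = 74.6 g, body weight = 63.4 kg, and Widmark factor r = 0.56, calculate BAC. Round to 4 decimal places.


Applying the Widmark formula:
BAC = (dose_g / (body_wt * 1000 * r)) * 100
Denominator = 63.4 * 1000 * 0.56 = 35504
BAC = (74.6 / 35504) * 100
BAC = 0.2101 g/dL

0.2101


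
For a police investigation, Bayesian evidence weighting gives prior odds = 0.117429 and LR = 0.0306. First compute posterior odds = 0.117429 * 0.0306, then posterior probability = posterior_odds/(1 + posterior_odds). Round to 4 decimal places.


Bayesian evidence evaluation:
Posterior odds = prior_odds * LR = 0.117429 * 0.0306 = 0.003593327
Posterior probability = posterior_odds / (1 + posterior_odds)
= 0.003593327 / (1 + 0.003593327)
= 0.003593327 / 1.003593327
= 0.0036

0.0036


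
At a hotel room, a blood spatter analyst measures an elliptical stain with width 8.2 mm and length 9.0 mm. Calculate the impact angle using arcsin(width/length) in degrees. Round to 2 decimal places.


Blood spatter impact angle calculation:
width / length = 8.2 / 9.0 = 0.911111
angle = arcsin(0.911111)
angle = 65.66 degrees

65.66


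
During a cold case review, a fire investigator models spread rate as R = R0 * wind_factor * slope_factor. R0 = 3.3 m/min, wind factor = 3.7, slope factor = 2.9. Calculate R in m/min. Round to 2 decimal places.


Fire spread rate calculation:
R = R0 * wind_factor * slope_factor
= 3.3 * 3.7 * 2.9
= 12.21 * 2.9
= 35.41 m/min

35.41


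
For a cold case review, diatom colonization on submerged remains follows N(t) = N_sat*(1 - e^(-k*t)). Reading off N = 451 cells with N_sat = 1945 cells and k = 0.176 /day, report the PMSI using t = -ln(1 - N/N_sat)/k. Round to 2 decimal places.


PMSI from diatom colonization curve:
N / N_sat = 451 / 1945 = 0.231877
1 - N/N_sat = 0.768123
ln(1 - N/N_sat) = -0.263805
t = -ln(1 - N/N_sat) / k = -(-0.263805) / 0.176 = 1.50 days

1.50


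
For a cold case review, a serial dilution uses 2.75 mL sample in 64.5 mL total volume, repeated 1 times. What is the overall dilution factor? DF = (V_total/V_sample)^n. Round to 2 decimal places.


Dilution factor calculation:
Single dilution = V_total / V_sample = 64.5 / 2.75 ≈ 23.454545
Number of dilutions = 1
Total DF = (64.5 / 2.75)^1 (full precision, rounded at the end) = 23.45

23.45


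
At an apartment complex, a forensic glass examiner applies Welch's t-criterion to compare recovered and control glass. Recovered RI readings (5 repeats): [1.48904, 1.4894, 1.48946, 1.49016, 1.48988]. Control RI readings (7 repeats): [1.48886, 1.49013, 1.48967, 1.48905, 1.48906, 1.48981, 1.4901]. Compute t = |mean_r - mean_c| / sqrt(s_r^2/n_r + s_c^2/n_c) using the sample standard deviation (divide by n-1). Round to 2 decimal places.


Welch's t-criterion for glass RI comparison:
Recovered mean = sum / n_r = 7.44794 / 5 = 1.489588
Control mean = sum / n_c = 10.42668 / 7 = 1.4895257
Recovered sample variance s_r^2 = 1.9112e-07
Control sample variance s_c^2 = 2.80495e-07
Welch SE (unpooled) = sqrt(s_r^2/n_r + s_c^2/n_c) = sqrt(3.8224e-08 + 4.00707e-08) = sqrt(7.82947e-08) = 0.000279812
|mean_r - mean_c| = 6.22857e-05
t = 6.22857e-05 / 0.000279812 = 0.22

0.22


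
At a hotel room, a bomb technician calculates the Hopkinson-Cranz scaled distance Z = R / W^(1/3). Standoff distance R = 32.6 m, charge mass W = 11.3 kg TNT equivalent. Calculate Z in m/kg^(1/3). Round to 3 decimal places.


Scaled distance calculation:
W^(1/3) = 11.3^(1/3) = 2.244017
Z = R / W^(1/3) = 32.6 / 2.244017
Z = 14.528 m/kg^(1/3)

14.528


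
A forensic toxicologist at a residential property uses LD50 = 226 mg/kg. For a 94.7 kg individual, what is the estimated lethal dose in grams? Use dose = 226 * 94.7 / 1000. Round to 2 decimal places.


Lethal dose calculation:
Lethal dose = LD50 * body_weight / 1000
= 226 * 94.7 / 1000
= 21402.2 / 1000
= 21.40 g

21.40


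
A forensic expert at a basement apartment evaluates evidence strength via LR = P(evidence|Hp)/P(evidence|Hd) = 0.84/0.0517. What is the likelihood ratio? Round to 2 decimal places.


Likelihood ratio calculation:
LR = P(E|Hp) / P(E|Hd)
LR = 0.84 / 0.0517
LR = 16.25

16.25


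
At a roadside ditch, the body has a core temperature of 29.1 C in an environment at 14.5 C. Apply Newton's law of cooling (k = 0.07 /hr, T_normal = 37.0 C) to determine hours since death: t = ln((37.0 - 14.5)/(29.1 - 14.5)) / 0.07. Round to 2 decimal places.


Using Newton's law of cooling:
t = ln((T_normal - T_ambient) / (T_body - T_ambient)) / k
T_normal - T_ambient = 22.5
T_body - T_ambient = 14.6
Ratio = 1.541096
ln(ratio) = 0.432494
t = 0.432494 / 0.07 = 6.18 hours

6.18


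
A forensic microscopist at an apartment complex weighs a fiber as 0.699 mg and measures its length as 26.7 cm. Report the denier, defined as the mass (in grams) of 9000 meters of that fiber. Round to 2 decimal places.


Denier calculation:
Mass in grams = 0.699 mg / 1000 = 0.000699 g
Length in meters = 26.7 cm / 100 = 0.267 m
Linear density = mass / length = 0.000699 / 0.267 = 0.00261798 g/m
Denier = (g/m) * 9000 = 0.00261798 * 9000 = 23.56

23.56


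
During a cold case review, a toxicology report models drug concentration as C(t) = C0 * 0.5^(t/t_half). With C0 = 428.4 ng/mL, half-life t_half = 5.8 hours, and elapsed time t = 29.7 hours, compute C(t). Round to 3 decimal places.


Drug concentration decay:
Number of half-lives = t / t_half = 29.7 / 5.8 = 5.12069
Decay factor = 0.5^5.12069 = 0.02874211
C(t) = 428.4 * 0.02874211 = 12.313 ng/mL

12.313


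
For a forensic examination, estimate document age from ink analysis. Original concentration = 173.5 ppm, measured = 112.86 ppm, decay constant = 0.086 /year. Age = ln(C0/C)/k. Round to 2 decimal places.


Document age estimation:
C0/C = 173.5 / 112.86 = 1.537303
ln(C0/C) = 0.43003
t = 0.43003 / 0.086 = 5.00 years

5.00


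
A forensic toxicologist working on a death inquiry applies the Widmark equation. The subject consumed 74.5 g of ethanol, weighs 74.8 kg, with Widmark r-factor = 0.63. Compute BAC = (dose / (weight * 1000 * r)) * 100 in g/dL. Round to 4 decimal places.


Applying the Widmark formula:
BAC = (dose_g / (body_wt * 1000 * r)) * 100
Denominator = 74.8 * 1000 * 0.63 = 47124
BAC = (74.5 / 47124) * 100
BAC = 0.1581 g/dL

0.1581


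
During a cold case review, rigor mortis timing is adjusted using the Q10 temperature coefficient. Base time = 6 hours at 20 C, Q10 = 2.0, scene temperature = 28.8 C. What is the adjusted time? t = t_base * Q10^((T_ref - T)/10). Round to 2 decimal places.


Rigor mortis time adjustment:
Exponent = (T_ref - T_actual) / 10 = (20 - 28.8) / 10 = -0.88
Q10 factor = 2.0^-0.88 = 0.54337
t_adjusted = 6 * 0.54337 = 3.26 hours

3.26


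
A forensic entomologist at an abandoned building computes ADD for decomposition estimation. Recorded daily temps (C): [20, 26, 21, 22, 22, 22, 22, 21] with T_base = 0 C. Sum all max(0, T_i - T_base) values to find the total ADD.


Computing ADD day by day:
Day 1: max(0, 20 - 0) = 20
Day 2: max(0, 26 - 0) = 26
Day 3: max(0, 21 - 0) = 21
Day 4: max(0, 22 - 0) = 22
Day 5: max(0, 22 - 0) = 22
Day 6: max(0, 22 - 0) = 22
Day 7: max(0, 22 - 0) = 22
Day 8: max(0, 21 - 0) = 21
Total ADD = 176

176


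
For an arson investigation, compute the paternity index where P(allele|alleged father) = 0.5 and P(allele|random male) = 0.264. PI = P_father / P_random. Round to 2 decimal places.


Paternity Index calculation:
PI = P(allele|father) / P(allele|random)
PI = 0.5 / 0.264
PI = 1.89

1.89


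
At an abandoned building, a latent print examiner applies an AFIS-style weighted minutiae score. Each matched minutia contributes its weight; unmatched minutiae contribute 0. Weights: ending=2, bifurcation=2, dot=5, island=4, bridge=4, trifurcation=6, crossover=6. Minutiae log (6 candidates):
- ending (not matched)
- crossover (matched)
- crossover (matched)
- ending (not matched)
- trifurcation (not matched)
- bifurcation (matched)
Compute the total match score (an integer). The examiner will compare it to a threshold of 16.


Weighted minutiae match score:
  ending: not matched, +0
  crossover: matched, +6 (running total 6)
  crossover: matched, +6 (running total 12)
  ending: not matched, +0
  trifurcation: not matched, +0
  bifurcation: matched, +2 (running total 14)
Total score = 14
Threshold = 16; verdict = inconclusive

14


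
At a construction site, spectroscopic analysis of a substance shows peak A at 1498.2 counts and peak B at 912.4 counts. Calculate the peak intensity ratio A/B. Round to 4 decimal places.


Spectral peak ratio:
Peak A = 1498.2 counts
Peak B = 912.4 counts
Ratio = 1498.2 / 912.4 = 1.6420

1.6420


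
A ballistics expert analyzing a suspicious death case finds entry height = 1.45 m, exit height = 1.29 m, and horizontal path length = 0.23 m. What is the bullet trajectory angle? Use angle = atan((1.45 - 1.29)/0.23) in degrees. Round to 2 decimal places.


Bullet trajectory angle:
Height difference = 1.45 - 1.29 = 0.16 m
angle = atan(0.16 / 0.23)
angle = atan(0.695652)
angle = 34.82 degrees

34.82


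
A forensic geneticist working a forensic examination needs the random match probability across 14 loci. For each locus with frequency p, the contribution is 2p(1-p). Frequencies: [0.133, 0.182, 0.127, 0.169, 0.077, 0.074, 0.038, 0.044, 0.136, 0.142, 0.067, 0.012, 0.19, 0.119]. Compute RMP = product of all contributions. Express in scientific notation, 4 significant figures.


Computing RMP for 14 loci:
Locus 1: 2 * 0.133 * 0.867 = 0.230622
Locus 2: 2 * 0.182 * 0.818 = 0.297752
Locus 3: 2 * 0.127 * 0.873 = 0.221742
Locus 4: 2 * 0.169 * 0.831 = 0.280878
Locus 5: 2 * 0.077 * 0.923 = 0.142142
Locus 6: 2 * 0.074 * 0.926 = 0.137048
Locus 7: 2 * 0.038 * 0.962 = 0.073112
Locus 8: 2 * 0.044 * 0.956 = 0.084128
Locus 9: 2 * 0.136 * 0.864 = 0.235008
Locus 10: 2 * 0.142 * 0.858 = 0.243672
Locus 11: 2 * 0.067 * 0.933 = 0.125022
Locus 12: 2 * 0.012 * 0.988 = 0.023712
Locus 13: 2 * 0.19 * 0.81 = 0.3078
Locus 14: 2 * 0.119 * 0.881 = 0.209678
RMP = 5.614e-12

5.614e-12


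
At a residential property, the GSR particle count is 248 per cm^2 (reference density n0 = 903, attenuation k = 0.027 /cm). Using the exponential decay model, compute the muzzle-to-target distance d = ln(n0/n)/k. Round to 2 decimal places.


GSR distance calculation:
n0/n = 903 / 248 = 3.641129
ln(n0/n) = 1.292294
d = 1.292294 / 0.027 = 47.86 cm

47.86


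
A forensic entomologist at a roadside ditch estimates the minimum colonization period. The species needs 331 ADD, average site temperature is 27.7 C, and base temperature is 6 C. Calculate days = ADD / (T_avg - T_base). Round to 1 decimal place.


Insect development time:
Effective temperature = avg_temp - T_base = 27.7 - 6 = 21.7 C
Days = ADD / effective_temp = 331 / 21.7 = 15.3 days

15.3


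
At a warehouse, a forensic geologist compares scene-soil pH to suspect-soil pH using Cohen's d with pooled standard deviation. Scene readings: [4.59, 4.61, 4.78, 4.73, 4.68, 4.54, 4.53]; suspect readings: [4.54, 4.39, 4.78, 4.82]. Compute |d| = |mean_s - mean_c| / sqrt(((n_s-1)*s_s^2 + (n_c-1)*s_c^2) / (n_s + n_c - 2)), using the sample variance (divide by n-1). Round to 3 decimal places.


Pooled-variance Cohen's d for soil pH comparison:
Scene mean = 32.46 / 7 = 4.637143
Suspect mean = 18.53 / 4 = 4.6325
Scene sample variance s_s^2 = 0.009124
Suspect sample variance s_c^2 = 0.041425
Pooled variance = ((n_s-1)*s_s^2 + (n_c-1)*s_c^2) / (n_s + n_c - 2) = 0.019891
Pooled SD = sqrt(0.019891) = 0.141035
Mean difference = 0.004643
|d| = |0.004643| / 0.141035 = 0.033

0.033


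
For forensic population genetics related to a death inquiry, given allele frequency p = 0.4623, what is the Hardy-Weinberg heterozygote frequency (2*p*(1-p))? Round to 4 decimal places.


Hardy-Weinberg heterozygote frequency:
q = 1 - p = 1 - 0.4623 = 0.5377
2pq = 2 * 0.4623 * 0.5377 = 0.4972

0.4972


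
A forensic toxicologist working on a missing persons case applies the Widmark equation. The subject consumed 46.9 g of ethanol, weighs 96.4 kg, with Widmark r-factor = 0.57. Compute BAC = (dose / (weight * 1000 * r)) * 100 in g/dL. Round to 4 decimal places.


Applying the Widmark formula:
BAC = (dose_g / (body_wt * 1000 * r)) * 100
Denominator = 96.4 * 1000 * 0.57 = 54948
BAC = (46.9 / 54948) * 100
BAC = 0.0854 g/dL

0.0854


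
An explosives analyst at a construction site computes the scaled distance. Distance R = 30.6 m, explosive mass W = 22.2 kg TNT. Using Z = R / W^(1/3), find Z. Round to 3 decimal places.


Scaled distance calculation:
W^(1/3) = 22.2^(1/3) = 2.810505
Z = R / W^(1/3) = 30.6 / 2.810505
Z = 10.888 m/kg^(1/3)

10.888


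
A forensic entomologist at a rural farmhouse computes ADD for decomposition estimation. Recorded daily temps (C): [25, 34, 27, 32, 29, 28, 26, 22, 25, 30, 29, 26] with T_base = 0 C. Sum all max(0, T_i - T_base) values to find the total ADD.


Computing ADD day by day:
Day 1: max(0, 25 - 0) = 25
Day 2: max(0, 34 - 0) = 34
Day 3: max(0, 27 - 0) = 27
Day 4: max(0, 32 - 0) = 32
Day 5: max(0, 29 - 0) = 29
Day 6: max(0, 28 - 0) = 28
Day 7: max(0, 26 - 0) = 26
Day 8: max(0, 22 - 0) = 22
Day 9: max(0, 25 - 0) = 25
Day 10: max(0, 30 - 0) = 30
Day 11: max(0, 29 - 0) = 29
Day 12: max(0, 26 - 0) = 26
Total ADD = 333

333


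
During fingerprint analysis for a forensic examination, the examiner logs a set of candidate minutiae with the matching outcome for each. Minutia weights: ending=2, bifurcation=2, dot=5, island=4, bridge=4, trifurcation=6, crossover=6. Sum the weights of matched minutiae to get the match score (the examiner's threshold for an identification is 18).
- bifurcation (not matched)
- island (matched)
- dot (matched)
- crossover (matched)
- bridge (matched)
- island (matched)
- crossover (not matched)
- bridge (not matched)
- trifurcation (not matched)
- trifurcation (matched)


Weighted minutiae match score:
  bifurcation: not matched, +0
  island: matched, +4 (running total 4)
  dot: matched, +5 (running total 9)
  crossover: matched, +6 (running total 15)
  bridge: matched, +4 (running total 19)
  island: matched, +4 (running total 23)
  crossover: not matched, +0
  bridge: not matched, +0
  trifurcation: not matched, +0
  trifurcation: matched, +6 (running total 29)
Total score = 29
Threshold = 18; verdict = identification

29


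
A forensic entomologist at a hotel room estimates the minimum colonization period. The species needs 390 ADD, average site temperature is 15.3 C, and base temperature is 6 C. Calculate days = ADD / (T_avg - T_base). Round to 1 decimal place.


Insect development time:
Effective temperature = avg_temp - T_base = 15.3 - 6 = 9.3 C
Days = ADD / effective_temp = 390 / 9.3 = 41.9 days

41.9


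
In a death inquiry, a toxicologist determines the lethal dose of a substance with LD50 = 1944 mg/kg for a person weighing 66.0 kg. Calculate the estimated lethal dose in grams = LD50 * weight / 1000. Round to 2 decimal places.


Lethal dose calculation:
Lethal dose = LD50 * body_weight / 1000
= 1944 * 66.0 / 1000
= 128304 / 1000
= 128.30 g

128.30


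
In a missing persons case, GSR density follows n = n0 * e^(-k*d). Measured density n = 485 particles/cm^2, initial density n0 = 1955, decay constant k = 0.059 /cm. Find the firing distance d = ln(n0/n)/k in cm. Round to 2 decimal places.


GSR distance calculation:
n0/n = 1955 / 485 = 4.030928
ln(n0/n) = 1.393997
d = 1.393997 / 0.059 = 23.63 cm

23.63


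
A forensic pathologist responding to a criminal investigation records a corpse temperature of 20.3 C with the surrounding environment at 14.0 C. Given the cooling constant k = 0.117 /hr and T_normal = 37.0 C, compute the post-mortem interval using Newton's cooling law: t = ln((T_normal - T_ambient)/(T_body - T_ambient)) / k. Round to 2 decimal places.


Using Newton's law of cooling:
t = ln((T_normal - T_ambient) / (T_body - T_ambient)) / k
T_normal - T_ambient = 23.0
T_body - T_ambient = 6.3
Ratio = 3.650794
ln(ratio) = 1.294945
t = 1.294945 / 0.117 = 11.07 hours

11.07


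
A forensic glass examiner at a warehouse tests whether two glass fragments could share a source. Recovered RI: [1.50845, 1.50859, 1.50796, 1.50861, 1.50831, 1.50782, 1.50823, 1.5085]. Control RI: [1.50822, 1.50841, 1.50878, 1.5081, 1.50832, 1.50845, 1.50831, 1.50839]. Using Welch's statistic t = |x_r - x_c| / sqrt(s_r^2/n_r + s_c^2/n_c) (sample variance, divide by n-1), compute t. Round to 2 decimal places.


Welch's t-criterion for glass RI comparison:
Recovered mean = sum / n_r = 12.06647 / 8 = 1.5083088
Control mean = sum / n_c = 12.06698 / 8 = 1.5083725
Recovered sample variance s_r^2 = 8.47268e-08
Control sample variance s_c^2 = 3.97071e-08
Welch SE (unpooled) = sqrt(s_r^2/n_r + s_c^2/n_c) = sqrt(1.05908e-08 + 4.96339e-09) = sqrt(1.55542e-08) = 0.000124716
|mean_r - mean_c| = 6.375e-05
t = 6.375e-05 / 0.000124716 = 0.51

0.51


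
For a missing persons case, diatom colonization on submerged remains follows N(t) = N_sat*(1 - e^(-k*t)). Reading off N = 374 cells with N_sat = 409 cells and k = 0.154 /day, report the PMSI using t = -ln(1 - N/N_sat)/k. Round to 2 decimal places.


PMSI from diatom colonization curve:
N / N_sat = 374 / 409 = 0.914425
1 - N/N_sat = 0.085575
ln(1 - N/N_sat) = -2.458362
t = -ln(1 - N/N_sat) / k = -(-2.458362) / 0.154 = 15.96 days

15.96


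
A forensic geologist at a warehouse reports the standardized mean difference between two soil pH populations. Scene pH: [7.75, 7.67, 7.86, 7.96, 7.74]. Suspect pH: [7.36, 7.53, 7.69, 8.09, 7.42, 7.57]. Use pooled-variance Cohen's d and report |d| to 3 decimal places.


Pooled-variance Cohen's d for soil pH comparison:
Scene mean = 38.98 / 5 = 7.796
Suspect mean = 45.66 / 6 = 7.61
Scene sample variance s_s^2 = 0.01303
Suspect sample variance s_c^2 = 0.06868
Pooled variance = ((n_s-1)*s_s^2 + (n_c-1)*s_c^2) / (n_s + n_c - 2) = 0.043947
Pooled SD = sqrt(0.043947) = 0.209635
Mean difference = 0.186
|d| = |0.186| / 0.209635 = 0.887

0.887


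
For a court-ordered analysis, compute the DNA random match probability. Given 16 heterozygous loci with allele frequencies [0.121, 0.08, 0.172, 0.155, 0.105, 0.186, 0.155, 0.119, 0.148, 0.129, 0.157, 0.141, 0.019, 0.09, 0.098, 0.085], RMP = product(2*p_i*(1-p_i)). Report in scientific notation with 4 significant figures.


Computing RMP for 16 loci:
Locus 1: 2 * 0.121 * 0.879 = 0.212718
Locus 2: 2 * 0.08 * 0.92 = 0.1472
Locus 3: 2 * 0.172 * 0.828 = 0.284832
Locus 4: 2 * 0.155 * 0.845 = 0.26195
Locus 5: 2 * 0.105 * 0.895 = 0.18795
Locus 6: 2 * 0.186 * 0.814 = 0.302808
Locus 7: 2 * 0.155 * 0.845 = 0.26195
Locus 8: 2 * 0.119 * 0.881 = 0.209678
Locus 9: 2 * 0.148 * 0.852 = 0.252192
Locus 10: 2 * 0.129 * 0.871 = 0.224718
Locus 11: 2 * 0.157 * 0.843 = 0.264702
Locus 12: 2 * 0.141 * 0.859 = 0.242238
Locus 13: 2 * 0.019 * 0.981 = 0.037278
Locus 14: 2 * 0.09 * 0.91 = 0.1638
Locus 15: 2 * 0.098 * 0.902 = 0.176792
Locus 16: 2 * 0.085 * 0.915 = 0.15555
RMP = 4.456e-12

4.456e-12


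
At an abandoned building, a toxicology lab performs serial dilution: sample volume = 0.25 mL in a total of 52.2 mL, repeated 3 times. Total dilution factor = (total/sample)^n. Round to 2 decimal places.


Dilution factor calculation:
Single dilution = V_total / V_sample = 52.2 / 0.25 ≈ 208.8
Number of dilutions = 3
Total DF = (52.2 / 0.25)^3 (full precision, rounded at the end) = 9103145.47

9103145.47


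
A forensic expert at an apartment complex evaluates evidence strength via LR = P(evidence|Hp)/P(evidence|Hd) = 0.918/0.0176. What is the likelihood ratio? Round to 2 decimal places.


Likelihood ratio calculation:
LR = P(E|Hp) / P(E|Hd)
LR = 0.918 / 0.0176
LR = 52.16

52.16


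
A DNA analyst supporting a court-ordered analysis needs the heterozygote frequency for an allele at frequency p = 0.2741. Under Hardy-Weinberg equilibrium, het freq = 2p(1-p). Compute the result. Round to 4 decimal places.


Hardy-Weinberg heterozygote frequency:
q = 1 - p = 1 - 0.2741 = 0.7259
2pq = 2 * 0.2741 * 0.7259 = 0.3979

0.3979


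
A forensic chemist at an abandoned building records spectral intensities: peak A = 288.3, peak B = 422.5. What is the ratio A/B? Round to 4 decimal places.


Spectral peak ratio:
Peak A = 288.3 counts
Peak B = 422.5 counts
Ratio = 288.3 / 422.5 = 0.6824

0.6824


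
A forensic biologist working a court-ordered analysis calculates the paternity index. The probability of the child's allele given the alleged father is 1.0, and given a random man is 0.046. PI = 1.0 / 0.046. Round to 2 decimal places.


Paternity Index calculation:
PI = P(allele|father) / P(allele|random)
PI = 1.0 / 0.046
PI = 21.74

21.74


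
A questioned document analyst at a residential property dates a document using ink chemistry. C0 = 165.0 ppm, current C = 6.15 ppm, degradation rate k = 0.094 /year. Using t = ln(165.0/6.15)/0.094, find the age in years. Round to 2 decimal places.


Document age estimation:
C0/C = 165.0 / 6.15 = 26.829268
ln(C0/C) = 3.289493
t = 3.289493 / 0.094 = 34.99 years

34.99


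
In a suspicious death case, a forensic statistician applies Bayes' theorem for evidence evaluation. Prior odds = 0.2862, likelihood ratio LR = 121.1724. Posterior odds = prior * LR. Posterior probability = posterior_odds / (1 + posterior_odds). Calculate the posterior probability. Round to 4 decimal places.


Bayesian evidence evaluation:
Posterior odds = prior_odds * LR = 0.2862 * 121.1724 = 34.67954
Posterior probability = posterior_odds / (1 + posterior_odds)
= 34.67954 / (1 + 34.67954)
= 34.67954 / 35.67954
= 0.9720

0.9720


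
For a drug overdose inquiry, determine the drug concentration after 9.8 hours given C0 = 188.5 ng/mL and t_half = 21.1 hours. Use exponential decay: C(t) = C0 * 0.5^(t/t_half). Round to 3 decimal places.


Drug concentration decay:
Number of half-lives = t / t_half = 9.8 / 21.1 = 0.464455
Decay factor = 0.5^0.464455 = 0.72474481
C(t) = 188.5 * 0.72474481 = 136.614 ng/mL

136.614


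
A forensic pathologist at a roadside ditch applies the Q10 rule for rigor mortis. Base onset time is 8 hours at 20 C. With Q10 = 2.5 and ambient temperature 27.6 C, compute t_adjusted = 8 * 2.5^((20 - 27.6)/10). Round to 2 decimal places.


Rigor mortis time adjustment:
Exponent = (T_ref - T_actual) / 10 = (20 - 27.6) / 10 = -0.76
Q10 factor = 2.5^-0.76 = 0.49839
t_adjusted = 8 * 0.49839 = 3.99 hours

3.99


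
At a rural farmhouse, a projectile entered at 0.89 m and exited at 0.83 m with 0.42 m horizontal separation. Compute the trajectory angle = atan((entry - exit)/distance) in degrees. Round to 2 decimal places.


Bullet trajectory angle:
Height difference = 0.89 - 0.83 = 0.06 m
angle = atan(0.06 / 0.42)
angle = atan(0.142857)
angle = 8.13 degrees

8.13


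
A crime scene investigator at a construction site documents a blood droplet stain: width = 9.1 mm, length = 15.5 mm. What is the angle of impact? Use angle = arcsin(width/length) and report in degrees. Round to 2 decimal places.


Blood spatter impact angle calculation:
width / length = 9.1 / 15.5 = 0.587097
angle = arcsin(0.587097)
angle = 35.95 degrees

35.95


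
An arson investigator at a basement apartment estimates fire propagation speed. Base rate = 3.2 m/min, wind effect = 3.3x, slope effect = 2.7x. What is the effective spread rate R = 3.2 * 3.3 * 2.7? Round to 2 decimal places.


Fire spread rate calculation:
R = R0 * wind_factor * slope_factor
= 3.2 * 3.3 * 2.7
= 10.56 * 2.7
= 28.51 m/min

28.51


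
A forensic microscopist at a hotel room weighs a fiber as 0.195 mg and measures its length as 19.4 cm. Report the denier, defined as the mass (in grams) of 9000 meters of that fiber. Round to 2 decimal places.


Denier calculation:
Mass in grams = 0.195 mg / 1000 = 0.000195 g
Length in meters = 19.4 cm / 100 = 0.194 m
Linear density = mass / length = 0.000195 / 0.194 = 0.00100515 g/m
Denier = (g/m) * 9000 = 0.00100515 * 9000 = 9.05

9.05


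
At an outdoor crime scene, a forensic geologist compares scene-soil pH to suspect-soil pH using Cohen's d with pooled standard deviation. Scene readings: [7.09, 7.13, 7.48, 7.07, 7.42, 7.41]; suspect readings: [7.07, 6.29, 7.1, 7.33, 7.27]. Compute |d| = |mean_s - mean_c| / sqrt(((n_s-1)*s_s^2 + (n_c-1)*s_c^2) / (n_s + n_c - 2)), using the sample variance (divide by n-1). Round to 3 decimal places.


Pooled-variance Cohen's d for soil pH comparison:
Scene mean = 43.6 / 6 = 7.266667
Suspect mean = 35.06 / 5 = 7.012
Scene sample variance s_s^2 = 0.035627
Suspect sample variance s_c^2 = 0.17502
Pooled variance = ((n_s-1)*s_s^2 + (n_c-1)*s_c^2) / (n_s + n_c - 2) = 0.097579
Pooled SD = sqrt(0.097579) = 0.312376
Mean difference = 0.254667
|d| = |0.254667| / 0.312376 = 0.815

0.815


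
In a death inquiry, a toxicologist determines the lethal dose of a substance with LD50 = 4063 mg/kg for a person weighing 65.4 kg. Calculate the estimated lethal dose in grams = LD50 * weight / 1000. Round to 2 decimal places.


Lethal dose calculation:
Lethal dose = LD50 * body_weight / 1000
= 4063 * 65.4 / 1000
= 265720.2 / 1000
= 265.72 g

265.72


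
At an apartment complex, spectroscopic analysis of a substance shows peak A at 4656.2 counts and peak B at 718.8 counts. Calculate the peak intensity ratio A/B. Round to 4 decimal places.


Spectral peak ratio:
Peak A = 4656.2 counts
Peak B = 718.8 counts
Ratio = 4656.2 / 718.8 = 6.4777

6.4777


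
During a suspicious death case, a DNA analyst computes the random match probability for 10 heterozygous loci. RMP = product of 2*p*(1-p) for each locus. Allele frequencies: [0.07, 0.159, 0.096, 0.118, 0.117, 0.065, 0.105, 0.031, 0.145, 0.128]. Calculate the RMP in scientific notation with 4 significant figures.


Computing RMP for 10 loci:
Locus 1: 2 * 0.07 * 0.93 = 0.1302
Locus 2: 2 * 0.159 * 0.841 = 0.267438
Locus 3: 2 * 0.096 * 0.904 = 0.173568
Locus 4: 2 * 0.118 * 0.882 = 0.208152
Locus 5: 2 * 0.117 * 0.883 = 0.206622
Locus 6: 2 * 0.065 * 0.935 = 0.12155
Locus 7: 2 * 0.105 * 0.895 = 0.18795
Locus 8: 2 * 0.031 * 0.969 = 0.060078
Locus 9: 2 * 0.145 * 0.855 = 0.24795
Locus 10: 2 * 0.128 * 0.872 = 0.223232
RMP = 1.975e-08

1.975e-08


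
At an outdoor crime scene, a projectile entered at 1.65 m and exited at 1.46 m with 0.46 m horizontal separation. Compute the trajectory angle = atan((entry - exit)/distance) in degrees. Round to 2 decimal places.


Bullet trajectory angle:
Height difference = 1.65 - 1.46 = 0.19 m
angle = atan(0.19 / 0.46)
angle = atan(0.413043)
angle = 22.44 degrees

22.44


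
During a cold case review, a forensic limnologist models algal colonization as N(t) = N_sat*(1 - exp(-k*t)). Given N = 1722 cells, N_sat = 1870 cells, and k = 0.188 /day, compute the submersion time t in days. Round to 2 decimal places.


PMSI from diatom colonization curve:
N / N_sat = 1722 / 1870 = 0.920856
1 - N/N_sat = 0.079144
ln(1 - N/N_sat) = -2.536486
t = -ln(1 - N/N_sat) / k = -(-2.536486) / 0.188 = 13.49 days

13.49


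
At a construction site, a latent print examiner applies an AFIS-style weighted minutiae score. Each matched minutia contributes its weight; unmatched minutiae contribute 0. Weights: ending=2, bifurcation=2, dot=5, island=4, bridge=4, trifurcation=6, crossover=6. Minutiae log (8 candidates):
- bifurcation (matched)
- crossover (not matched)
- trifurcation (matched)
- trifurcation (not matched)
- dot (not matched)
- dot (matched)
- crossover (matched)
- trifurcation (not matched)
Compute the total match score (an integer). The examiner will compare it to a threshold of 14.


Weighted minutiae match score:
  bifurcation: matched, +2 (running total 2)
  crossover: not matched, +0
  trifurcation: matched, +6 (running total 8)
  trifurcation: not matched, +0
  dot: not matched, +0
  dot: matched, +5 (running total 13)
  crossover: matched, +6 (running total 19)
  trifurcation: not matched, +0
Total score = 19
Threshold = 14; verdict = identification

19


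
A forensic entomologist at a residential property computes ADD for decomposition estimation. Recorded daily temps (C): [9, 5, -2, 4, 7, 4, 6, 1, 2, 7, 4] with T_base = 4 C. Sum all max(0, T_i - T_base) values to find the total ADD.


Computing ADD day by day:
Day 1: max(0, 9 - 4) = 5
Day 2: max(0, 5 - 4) = 1
Day 3: max(0, -2 - 4) = 0
Day 4: max(0, 4 - 4) = 0
Day 5: max(0, 7 - 4) = 3
Day 6: max(0, 4 - 4) = 0
Day 7: max(0, 6 - 4) = 2
Day 8: max(0, 1 - 4) = 0
Day 9: max(0, 2 - 4) = 0
Day 10: max(0, 7 - 4) = 3
Day 11: max(0, 4 - 4) = 0
Total ADD = 14

14


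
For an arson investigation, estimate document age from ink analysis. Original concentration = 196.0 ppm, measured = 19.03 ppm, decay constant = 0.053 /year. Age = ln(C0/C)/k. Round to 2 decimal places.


Document age estimation:
C0/C = 196.0 / 19.03 = 10.299527
ln(C0/C) = 2.332098
t = 2.332098 / 0.053 = 44.00 years

44.00


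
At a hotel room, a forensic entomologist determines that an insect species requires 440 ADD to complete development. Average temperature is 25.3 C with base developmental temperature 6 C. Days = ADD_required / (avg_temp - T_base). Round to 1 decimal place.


Insect development time:
Effective temperature = avg_temp - T_base = 25.3 - 6 = 19.3 C
Days = ADD / effective_temp = 440 / 19.3 = 22.8 days

22.8
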